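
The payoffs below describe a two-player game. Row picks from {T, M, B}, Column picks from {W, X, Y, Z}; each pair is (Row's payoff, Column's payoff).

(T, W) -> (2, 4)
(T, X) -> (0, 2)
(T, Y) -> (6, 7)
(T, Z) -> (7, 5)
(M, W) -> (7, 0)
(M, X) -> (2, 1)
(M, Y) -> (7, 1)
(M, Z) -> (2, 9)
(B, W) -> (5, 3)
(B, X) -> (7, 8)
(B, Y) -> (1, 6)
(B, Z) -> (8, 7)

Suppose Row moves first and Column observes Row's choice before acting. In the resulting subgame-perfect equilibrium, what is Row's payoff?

7

Solve by backward induction (Row leads).
- T → Column plays Y (best of 4, 2, 7, 5); Row gets 6.
- M → Column plays Z (best of 0, 1, 1, 9); Row gets 2.
- B → Column plays X (best of 3, 8, 6, 7); Row gets 7.
Maximizing over 6, 2, 7, Row chooses B. Subgame-perfect outcome: (B, X) with payoffs (7, 8).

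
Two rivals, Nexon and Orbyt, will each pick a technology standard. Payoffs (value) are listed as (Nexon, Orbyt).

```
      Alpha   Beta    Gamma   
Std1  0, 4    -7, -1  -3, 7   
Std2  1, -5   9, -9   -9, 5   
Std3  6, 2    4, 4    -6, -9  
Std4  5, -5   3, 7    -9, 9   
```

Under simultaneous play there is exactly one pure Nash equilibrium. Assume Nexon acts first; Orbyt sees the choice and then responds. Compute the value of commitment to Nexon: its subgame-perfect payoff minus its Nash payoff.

7

Solve by backward induction (Nexon leads).
- Std1 → Orbyt plays Gamma (best of 4, -1, 7); Nexon gets -3.
- Std2 → Orbyt plays Gamma (best of -5, -9, 5); Nexon gets -9.
- Std3 → Orbyt plays Beta (best of 2, 4, -9); Nexon gets 4.
- Std4 → Orbyt plays Gamma (best of -5, 7, 9); Nexon gets -9.
Nexon's induced payoffs are -3, -9, 4, -9, so Nexon commits to Std3. Subgame-perfect outcome: (Std3, Beta) with payoffs (4, 4).
For the simultaneous game, intersect best replies.
Nexon's best replies: Alpha→Std3; Beta→Std2; Gamma→Std1.
Orbyt's best replies: Std1→Gamma; Std2→Gamma; Std3→Beta; Std4→Gamma.
Only (Std1, Gamma) has each player best-responding; Nash payoffs (-3, 7).
Nexon's commitment gain: 4 − -3 = 7.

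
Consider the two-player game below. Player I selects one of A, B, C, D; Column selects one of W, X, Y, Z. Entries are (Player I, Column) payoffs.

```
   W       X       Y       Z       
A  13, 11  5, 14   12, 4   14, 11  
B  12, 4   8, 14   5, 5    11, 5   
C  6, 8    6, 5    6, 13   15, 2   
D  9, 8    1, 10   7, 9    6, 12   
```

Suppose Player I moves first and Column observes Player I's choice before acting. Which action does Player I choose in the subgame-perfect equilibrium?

Solve by backward induction (Player I leads).
- A: Column compares 11, 14, 4, 11 and picks X; Player I would get 5.
- B: Column compares 4, 14, 5, 5 and picks X; Player I would get 8.
- C: Column compares 8, 5, 13, 2 and picks Y; Player I would get 6.
- D: Column compares 8, 10, 9, 12 and picks Z; Player I would get 6.
Among 5, 8, 6, 6, the best is 8 at B. Subgame-perfect outcome: (B, X) with payoffs (8, 14).

B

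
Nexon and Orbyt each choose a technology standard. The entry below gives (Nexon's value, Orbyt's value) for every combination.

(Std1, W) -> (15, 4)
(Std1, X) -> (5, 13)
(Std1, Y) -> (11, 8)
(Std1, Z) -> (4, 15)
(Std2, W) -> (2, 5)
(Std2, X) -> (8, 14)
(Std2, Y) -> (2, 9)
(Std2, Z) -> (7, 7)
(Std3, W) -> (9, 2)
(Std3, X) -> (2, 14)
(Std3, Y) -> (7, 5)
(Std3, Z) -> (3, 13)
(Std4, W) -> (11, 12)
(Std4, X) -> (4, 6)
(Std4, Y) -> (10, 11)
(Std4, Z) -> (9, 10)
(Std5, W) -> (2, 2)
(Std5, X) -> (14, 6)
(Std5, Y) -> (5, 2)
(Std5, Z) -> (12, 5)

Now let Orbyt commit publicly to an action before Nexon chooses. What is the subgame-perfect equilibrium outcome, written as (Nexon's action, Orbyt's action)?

Solve by backward induction (Orbyt leads).
- W: Nexon compares 15, 2, 9, 11, 2 and picks Std1; Orbyt would get 4.
- X: Nexon compares 5, 8, 2, 4, 14 and picks Std5; Orbyt would get 6.
- Y: Nexon compares 11, 2, 7, 10, 5 and picks Std1; Orbyt would get 8.
- Z: Nexon compares 4, 7, 3, 9, 12 and picks Std5; Orbyt would get 5.
Among 4, 6, 8, 5, the best is 8 at Y. Subgame-perfect outcome: (Std1, Y) with payoffs (11, 8).

(Std1, Y)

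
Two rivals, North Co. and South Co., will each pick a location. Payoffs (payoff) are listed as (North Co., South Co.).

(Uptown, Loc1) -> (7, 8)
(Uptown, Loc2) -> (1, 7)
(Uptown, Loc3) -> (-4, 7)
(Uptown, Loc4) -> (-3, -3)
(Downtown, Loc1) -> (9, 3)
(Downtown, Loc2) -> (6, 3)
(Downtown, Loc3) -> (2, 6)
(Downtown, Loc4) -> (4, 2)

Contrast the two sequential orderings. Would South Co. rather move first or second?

If North Co. leads: South Co.'s best replies are Uptown→Loc1, Downtown→Loc3; North Co.'s induced payoffs 7, 2; outcome (Uptown, Loc1), payoffs (7, 8).
If South Co. leads: North Co.'s best replies are Loc1→Downtown, Loc2→Downtown, Loc3→Downtown, Loc4→Downtown; South Co.'s induced payoffs 3, 3, 6, 2; outcome (Downtown, Loc3), payoffs (2, 6).
South Co. gets 6 moving first and 8 moving second, so South Co. prefers to move second.

second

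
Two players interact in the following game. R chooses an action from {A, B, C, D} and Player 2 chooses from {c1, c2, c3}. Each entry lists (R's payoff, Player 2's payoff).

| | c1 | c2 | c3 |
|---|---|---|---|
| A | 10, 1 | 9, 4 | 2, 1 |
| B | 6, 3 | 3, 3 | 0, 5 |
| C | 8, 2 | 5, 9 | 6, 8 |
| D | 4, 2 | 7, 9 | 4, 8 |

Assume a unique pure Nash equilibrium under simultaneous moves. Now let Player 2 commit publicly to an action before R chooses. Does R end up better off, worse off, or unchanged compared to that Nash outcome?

worse off

Solve by backward induction (Player 2 leads).
- c1 → R plays A (best of 10, 6, 8, 4); Player 2 gets 1.
- c2 → R plays A (best of 9, 3, 5, 7); Player 2 gets 4.
- c3 → R plays C (best of 2, 0, 6, 4); Player 2 gets 8.
Player 2's induced payoffs are 1, 4, 8, so Player 2 commits to c3. Subgame-perfect outcome: (C, c3) with payoffs (6, 8).
Now find the simultaneous Nash equilibrium.
R's best replies: c1→A; c2→A; c3→C.
Player 2's best replies: A→c2; B→c3; C→c2; D→c2.
Only (A, c2) has each player best-responding; Nash payoffs (9, 4).
R earns 6 sequentially versus 9 at the Nash outcome: worse off.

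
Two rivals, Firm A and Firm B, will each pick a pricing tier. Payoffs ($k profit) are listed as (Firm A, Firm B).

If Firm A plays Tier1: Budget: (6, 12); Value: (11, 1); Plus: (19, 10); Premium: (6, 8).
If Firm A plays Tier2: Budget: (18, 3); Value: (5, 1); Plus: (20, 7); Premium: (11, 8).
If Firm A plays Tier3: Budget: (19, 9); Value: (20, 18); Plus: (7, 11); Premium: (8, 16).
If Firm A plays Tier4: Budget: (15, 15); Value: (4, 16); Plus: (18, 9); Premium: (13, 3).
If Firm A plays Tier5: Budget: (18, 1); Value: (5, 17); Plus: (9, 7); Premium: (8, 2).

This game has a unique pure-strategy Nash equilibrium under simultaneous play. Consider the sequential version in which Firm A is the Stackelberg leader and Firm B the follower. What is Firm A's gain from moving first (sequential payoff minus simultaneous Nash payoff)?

0

Work backward from Firm B's decision.
- Tier1: Firm B compares 12, 1, 10, 8 and picks Budget; Firm A would get 6.
- Tier2: Firm B compares 3, 1, 7, 8 and picks Premium; Firm A would get 11.
- Tier3: Firm B compares 9, 18, 11, 16 and picks Value; Firm A would get 20.
- Tier4: Firm B compares 15, 16, 9, 3 and picks Value; Firm A would get 4.
- Tier5: Firm B compares 1, 17, 7, 2 and picks Value; Firm A would get 5.
Among 6, 11, 20, 4, 5, the best is 20 at Tier3. Subgame-perfect outcome: (Tier3, Value) with payoffs (20, 18).
For the simultaneous game, intersect best replies.
Firm A's best replies: Budget→Tier3; Value→Tier3; Plus→Tier2; Premium→Tier4.
Firm B's best replies: Tier1→Budget; Tier2→Premium; Tier3→Value; Tier4→Value; Tier5→Value.
Only (Tier3, Value) has each player best-responding; Nash payoffs (20, 18).
Firm A's commitment gain: 20 − 20 = 0.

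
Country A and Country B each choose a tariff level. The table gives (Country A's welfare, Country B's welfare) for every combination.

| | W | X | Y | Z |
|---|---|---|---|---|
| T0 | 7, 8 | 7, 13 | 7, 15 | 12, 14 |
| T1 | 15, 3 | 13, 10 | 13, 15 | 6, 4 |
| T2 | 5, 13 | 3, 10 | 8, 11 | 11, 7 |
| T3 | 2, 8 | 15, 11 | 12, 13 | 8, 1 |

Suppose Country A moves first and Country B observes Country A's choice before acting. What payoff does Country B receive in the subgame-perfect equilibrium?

Backward induction with Country A moving first.
- T0: BR = Y, leader payoff 7.
- T1: BR = Y, leader payoff 13.
- T2: BR = W, leader payoff 5.
- T3: BR = Y, leader payoff 12.
Among 7, 13, 5, 12, the best is 13 at T1. Subgame-perfect outcome: (T1, Y) with payoffs (13, 15).

15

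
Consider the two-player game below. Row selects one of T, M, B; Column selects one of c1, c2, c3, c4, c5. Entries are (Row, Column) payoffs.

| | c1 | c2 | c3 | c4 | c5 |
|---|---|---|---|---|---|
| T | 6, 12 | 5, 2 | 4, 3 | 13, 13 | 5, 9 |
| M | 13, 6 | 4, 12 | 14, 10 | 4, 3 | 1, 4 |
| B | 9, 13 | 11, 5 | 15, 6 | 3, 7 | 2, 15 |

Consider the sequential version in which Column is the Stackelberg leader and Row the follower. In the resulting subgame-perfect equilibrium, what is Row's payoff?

Row best-responds to each possible Column move:
- c1 → Row plays M (best of 6, 13, 9); Column gets 6.
- c2 → Row plays B (best of 5, 4, 11); Column gets 5.
- c3 → Row plays B (best of 4, 14, 15); Column gets 6.
- c4 → Row plays T (best of 13, 4, 3); Column gets 13.
- c5 → Row plays T (best of 5, 1, 2); Column gets 9.
Among 6, 5, 6, 13, 9, the best is 13 at c4. Subgame-perfect outcome: (T, c4) with payoffs (13, 13).

13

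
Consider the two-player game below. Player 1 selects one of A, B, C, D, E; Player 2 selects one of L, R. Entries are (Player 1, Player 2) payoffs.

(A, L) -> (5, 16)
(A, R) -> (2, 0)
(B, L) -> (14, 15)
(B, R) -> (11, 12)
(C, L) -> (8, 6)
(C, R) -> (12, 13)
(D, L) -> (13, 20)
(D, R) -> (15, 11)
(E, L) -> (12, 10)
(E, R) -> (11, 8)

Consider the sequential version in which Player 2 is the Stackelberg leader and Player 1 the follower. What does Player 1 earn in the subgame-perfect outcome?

Backward induction with Player 2 moving first.
- L: Player 1 compares 5, 14, 8, 13, 12 and picks B; Player 2 would get 15.
- R: Player 1 compares 2, 11, 12, 15, 11 and picks D; Player 2 would get 11.
Maximizing over 15, 11, Player 2 chooses L. Subgame-perfect outcome: (B, L) with payoffs (14, 15).

14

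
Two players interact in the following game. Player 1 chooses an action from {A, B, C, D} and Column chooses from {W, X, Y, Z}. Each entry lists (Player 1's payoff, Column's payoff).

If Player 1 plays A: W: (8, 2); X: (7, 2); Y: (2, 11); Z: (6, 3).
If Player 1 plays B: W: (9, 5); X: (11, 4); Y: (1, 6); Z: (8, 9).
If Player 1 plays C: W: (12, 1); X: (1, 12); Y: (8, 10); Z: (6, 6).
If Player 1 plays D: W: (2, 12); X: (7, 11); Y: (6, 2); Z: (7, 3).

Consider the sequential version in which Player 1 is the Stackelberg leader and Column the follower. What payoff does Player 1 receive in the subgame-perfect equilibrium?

Column best-responds to each possible Player 1 move:
- A: Column compares 2, 2, 11, 3 and picks Y; Player 1 would get 2.
- B: Column compares 5, 4, 6, 9 and picks Z; Player 1 would get 8.
- C: Column compares 1, 12, 10, 6 and picks X; Player 1 would get 1.
- D: Column compares 12, 11, 2, 3 and picks W; Player 1 would get 2.
Maximizing over 2, 8, 1, 2, Player 1 chooses B. Subgame-perfect outcome: (B, Z) with payoffs (8, 9).

8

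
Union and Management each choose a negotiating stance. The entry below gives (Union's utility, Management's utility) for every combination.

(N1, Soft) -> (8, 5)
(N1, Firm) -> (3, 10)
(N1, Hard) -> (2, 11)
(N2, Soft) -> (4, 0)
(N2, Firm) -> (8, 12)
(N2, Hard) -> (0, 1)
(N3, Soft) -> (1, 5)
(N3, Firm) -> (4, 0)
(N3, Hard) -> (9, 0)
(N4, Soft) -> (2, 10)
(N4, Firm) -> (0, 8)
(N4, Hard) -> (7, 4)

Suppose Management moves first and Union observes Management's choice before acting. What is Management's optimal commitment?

Firm

Work backward from Union's decision.
- Soft → Union plays N1 (best of 8, 4, 1, 2); Management gets 5.
- Firm → Union plays N2 (best of 3, 8, 4, 0); Management gets 12.
- Hard → Union plays N3 (best of 2, 0, 9, 7); Management gets 0.
Management's induced payoffs are 5, 12, 0, so Management commits to Firm. Subgame-perfect outcome: (N2, Firm) with payoffs (8, 12).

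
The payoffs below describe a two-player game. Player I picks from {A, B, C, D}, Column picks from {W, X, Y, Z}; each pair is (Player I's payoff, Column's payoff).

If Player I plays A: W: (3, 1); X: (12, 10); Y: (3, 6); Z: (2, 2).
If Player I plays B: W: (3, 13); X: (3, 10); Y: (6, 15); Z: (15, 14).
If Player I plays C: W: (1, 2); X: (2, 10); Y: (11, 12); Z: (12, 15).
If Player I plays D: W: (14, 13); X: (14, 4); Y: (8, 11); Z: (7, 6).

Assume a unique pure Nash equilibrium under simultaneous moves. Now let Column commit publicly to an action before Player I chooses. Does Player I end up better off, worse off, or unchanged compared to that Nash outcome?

Work backward from Player I's decision.
- W: Player I compares 3, 3, 1, 14 and picks D; Column would get 13.
- X: Player I compares 12, 3, 2, 14 and picks D; Column would get 4.
- Y: Player I compares 3, 6, 11, 8 and picks C; Column would get 12.
- Z: Player I compares 2, 15, 12, 7 and picks B; Column would get 14.
Column's induced payoffs are 13, 4, 12, 14, so Column commits to Z. Subgame-perfect outcome: (B, Z) with payoffs (15, 14).
For the simultaneous game, intersect best replies.
Player I's best replies: W→D; X→D; Y→C; Z→B.
Column's best replies: A→X; B→Y; C→Z; D→W.
Only (D, W) has each player best-responding; Nash payoffs (14, 13).
Player I earns 15 sequentially versus 14 at the Nash outcome: better off.

better off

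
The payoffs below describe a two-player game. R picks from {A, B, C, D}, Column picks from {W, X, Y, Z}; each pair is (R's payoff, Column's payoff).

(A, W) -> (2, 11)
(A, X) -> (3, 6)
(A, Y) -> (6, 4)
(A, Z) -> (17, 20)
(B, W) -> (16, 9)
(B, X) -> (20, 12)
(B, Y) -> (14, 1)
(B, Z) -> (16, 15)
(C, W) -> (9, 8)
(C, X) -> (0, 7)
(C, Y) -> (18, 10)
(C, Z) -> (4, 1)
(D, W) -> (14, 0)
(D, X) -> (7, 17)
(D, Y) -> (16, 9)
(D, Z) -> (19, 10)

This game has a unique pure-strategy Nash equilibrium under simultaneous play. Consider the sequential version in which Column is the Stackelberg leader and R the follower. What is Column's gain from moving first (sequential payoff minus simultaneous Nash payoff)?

Work backward from R's decision.
- W → R plays B (best of 2, 16, 9, 14); Column gets 9.
- X → R plays B (best of 3, 20, 0, 7); Column gets 12.
- Y → R plays C (best of 6, 14, 18, 16); Column gets 10.
- Z → R plays D (best of 17, 16, 4, 19); Column gets 10.
Among 9, 12, 10, 10, the best is 12 at X. Subgame-perfect outcome: (B, X) with payoffs (20, 12).
Now find the simultaneous Nash equilibrium.
R's best replies: W→B; X→B; Y→C; Z→D.
Column's best replies: A→Z; B→Z; C→Y; D→X.
The unique mutual best reply is (C, Y), giving (18, 10).
Column's commitment gain: 12 − 10 = 2.

2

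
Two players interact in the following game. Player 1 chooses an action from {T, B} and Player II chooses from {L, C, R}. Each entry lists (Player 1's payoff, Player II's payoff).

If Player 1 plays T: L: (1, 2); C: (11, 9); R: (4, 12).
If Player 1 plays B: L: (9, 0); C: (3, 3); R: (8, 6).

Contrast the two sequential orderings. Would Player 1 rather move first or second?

second

If Player 1 leads: Player II's best replies are T→R, B→R; Player 1's induced payoffs 4, 8; outcome (B, R), payoffs (8, 6).
If Player II leads: Player 1's best replies are L→B, C→T, R→B; Player II's induced payoffs 0, 9, 6; outcome (T, C), payoffs (11, 9).
Player 1 gets 8 moving first and 11 moving second, so Player 1 prefers to move second.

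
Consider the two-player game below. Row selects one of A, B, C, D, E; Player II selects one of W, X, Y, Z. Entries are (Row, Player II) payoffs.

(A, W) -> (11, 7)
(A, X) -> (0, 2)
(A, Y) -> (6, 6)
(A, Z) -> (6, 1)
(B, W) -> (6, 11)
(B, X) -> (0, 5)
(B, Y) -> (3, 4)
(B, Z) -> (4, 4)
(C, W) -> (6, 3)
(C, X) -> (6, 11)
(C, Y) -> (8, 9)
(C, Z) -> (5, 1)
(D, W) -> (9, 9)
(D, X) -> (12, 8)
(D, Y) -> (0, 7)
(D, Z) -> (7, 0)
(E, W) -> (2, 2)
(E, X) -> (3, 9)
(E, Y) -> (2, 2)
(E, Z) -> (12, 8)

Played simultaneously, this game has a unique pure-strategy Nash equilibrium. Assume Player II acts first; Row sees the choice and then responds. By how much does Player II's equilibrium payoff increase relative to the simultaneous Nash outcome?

Backward induction with Player II moving first.
- W: BR = A, leader payoff 7.
- X: BR = D, leader payoff 8.
- Y: BR = C, leader payoff 9.
- Z: BR = E, leader payoff 8.
Player II's induced payoffs are 7, 8, 9, 8, so Player II commits to Y. Subgame-perfect outcome: (C, Y) with payoffs (8, 9).
For the simultaneous game, intersect best replies.
Row's best replies: W→A; X→D; Y→C; Z→E.
Player II's best replies: A→W; B→W; C→X; D→W; E→X.
The unique mutual best reply is (A, W), giving (11, 7).
Player II's commitment gain: 9 − 7 = 2.

2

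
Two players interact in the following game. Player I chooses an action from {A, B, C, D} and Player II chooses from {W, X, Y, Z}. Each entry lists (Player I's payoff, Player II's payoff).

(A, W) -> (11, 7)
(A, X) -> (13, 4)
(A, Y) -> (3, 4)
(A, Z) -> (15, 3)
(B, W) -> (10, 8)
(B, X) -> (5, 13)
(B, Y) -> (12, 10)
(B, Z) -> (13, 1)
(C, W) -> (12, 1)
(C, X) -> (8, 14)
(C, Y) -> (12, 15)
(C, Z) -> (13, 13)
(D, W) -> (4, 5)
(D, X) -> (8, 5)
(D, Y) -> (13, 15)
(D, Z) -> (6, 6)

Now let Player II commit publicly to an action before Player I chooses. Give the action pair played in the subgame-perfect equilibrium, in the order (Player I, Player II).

Solve by backward induction (Player II leads).
- W: BR = C, leader payoff 1.
- X: BR = A, leader payoff 4.
- Y: BR = D, leader payoff 15.
- Z: BR = A, leader payoff 3.
Among 1, 4, 15, 3, the best is 15 at Y. Subgame-perfect outcome: (D, Y) with payoffs (13, 15).

(D, Y)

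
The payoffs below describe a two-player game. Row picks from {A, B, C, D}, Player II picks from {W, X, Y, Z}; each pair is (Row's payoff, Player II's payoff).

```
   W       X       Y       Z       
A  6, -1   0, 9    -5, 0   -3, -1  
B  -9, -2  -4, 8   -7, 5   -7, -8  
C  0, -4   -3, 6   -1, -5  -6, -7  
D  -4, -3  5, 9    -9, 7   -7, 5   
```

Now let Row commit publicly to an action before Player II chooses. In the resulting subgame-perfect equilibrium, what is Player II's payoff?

Work backward from Player II's decision.
- A: BR = X, leader payoff 0.
- B: BR = X, leader payoff -4.
- C: BR = X, leader payoff -3.
- D: BR = X, leader payoff 5.
Row's induced payoffs are 0, -4, -3, 5, so Row commits to D. Subgame-perfect outcome: (D, X) with payoffs (5, 9).

9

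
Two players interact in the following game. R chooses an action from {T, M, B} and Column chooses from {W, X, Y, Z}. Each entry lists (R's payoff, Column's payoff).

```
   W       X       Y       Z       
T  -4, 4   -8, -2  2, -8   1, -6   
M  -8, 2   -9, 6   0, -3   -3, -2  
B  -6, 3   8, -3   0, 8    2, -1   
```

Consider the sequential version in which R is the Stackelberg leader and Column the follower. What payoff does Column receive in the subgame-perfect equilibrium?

8

Backward induction with R moving first.
- T → Column plays W (best of 4, -2, -8, -6); R gets -4.
- M → Column plays X (best of 2, 6, -3, -2); R gets -9.
- B → Column plays Y (best of 3, -3, 8, -1); R gets 0.
Maximizing over -4, -9, 0, R chooses B. Subgame-perfect outcome: (B, Y) with payoffs (0, 8).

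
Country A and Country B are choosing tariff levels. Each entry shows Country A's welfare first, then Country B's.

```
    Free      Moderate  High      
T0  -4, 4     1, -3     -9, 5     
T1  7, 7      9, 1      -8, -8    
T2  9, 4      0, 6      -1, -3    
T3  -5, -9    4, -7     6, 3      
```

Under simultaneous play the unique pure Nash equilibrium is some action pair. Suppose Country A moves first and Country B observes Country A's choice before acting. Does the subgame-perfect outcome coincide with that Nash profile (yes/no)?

Solve by backward induction (Country A leads).
- T0 → Country B plays High (best of 4, -3, 5); Country A gets -9.
- T1 → Country B plays Free (best of 7, 1, -8); Country A gets 7.
- T2 → Country B plays Moderate (best of 4, 6, -3); Country A gets 0.
- T3 → Country B plays High (best of -9, -7, 3); Country A gets 6.
Maximizing over -9, 7, 0, 6, Country A chooses T1. Subgame-perfect outcome: (T1, Free) with payoffs (7, 7).
Under simultaneous play:
Country A's best replies: Free→T2; Moderate→T1; High→T3.
Country B's best replies: T0→High; T1→Free; T2→Moderate; T3→High.
Only (T3, High) has each player best-responding; Nash payoffs (6, 3).
Sequential outcome (T1, Free) differs from the Nash profile (T3, High).

no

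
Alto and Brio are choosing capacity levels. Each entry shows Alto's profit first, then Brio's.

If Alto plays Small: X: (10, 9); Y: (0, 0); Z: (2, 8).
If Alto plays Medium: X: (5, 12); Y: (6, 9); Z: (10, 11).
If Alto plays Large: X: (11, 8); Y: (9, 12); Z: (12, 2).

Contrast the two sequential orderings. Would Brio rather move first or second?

If Alto leads: Brio's best replies are Small→X, Medium→X, Large→Y; Alto's induced payoffs 10, 5, 9; outcome (Small, X), payoffs (10, 9).
If Brio leads: Alto's best replies are X→Large, Y→Large, Z→Large; Brio's induced payoffs 8, 12, 2; outcome (Large, Y), payoffs (9, 12).
Brio gets 12 moving first and 9 moving second, so Brio prefers to move first.

first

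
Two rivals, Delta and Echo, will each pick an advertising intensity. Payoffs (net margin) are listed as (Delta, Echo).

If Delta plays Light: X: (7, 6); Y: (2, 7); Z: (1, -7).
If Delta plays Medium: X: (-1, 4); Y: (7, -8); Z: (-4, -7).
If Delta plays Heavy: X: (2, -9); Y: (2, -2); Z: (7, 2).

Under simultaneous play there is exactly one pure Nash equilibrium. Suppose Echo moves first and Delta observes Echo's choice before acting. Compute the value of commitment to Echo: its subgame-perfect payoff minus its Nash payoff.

4

Delta best-responds to each possible Echo move:
- X → Delta plays Light (best of 7, -1, 2); Echo gets 6.
- Y → Delta plays Medium (best of 2, 7, 2); Echo gets -8.
- Z → Delta plays Heavy (best of 1, -4, 7); Echo gets 2.
Among 6, -8, 2, the best is 6 at X. Subgame-perfect outcome: (Light, X) with payoffs (7, 6).
For the simultaneous game, intersect best replies.
Delta's best replies: X→Light; Y→Medium; Z→Heavy.
Echo's best replies: Light→Y; Medium→X; Heavy→Z.
The unique mutual best reply is (Heavy, Z), giving (7, 2).
Echo's commitment gain: 6 − 2 = 4.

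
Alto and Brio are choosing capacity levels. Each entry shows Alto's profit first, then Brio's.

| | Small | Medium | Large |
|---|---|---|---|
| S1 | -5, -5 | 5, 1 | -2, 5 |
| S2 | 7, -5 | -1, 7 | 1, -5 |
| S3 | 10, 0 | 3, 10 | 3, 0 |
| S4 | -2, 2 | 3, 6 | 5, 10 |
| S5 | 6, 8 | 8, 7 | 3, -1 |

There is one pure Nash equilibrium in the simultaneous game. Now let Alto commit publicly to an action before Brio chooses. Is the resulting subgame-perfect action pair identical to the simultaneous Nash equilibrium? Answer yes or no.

Backward induction with Alto moving first.
- S1: BR = Large, leader payoff -2.
- S2: BR = Medium, leader payoff -1.
- S3: BR = Medium, leader payoff 3.
- S4: BR = Large, leader payoff 5.
- S5: BR = Small, leader payoff 6.
Maximizing over -2, -1, 3, 5, 6, Alto chooses S5. Subgame-perfect outcome: (S5, Small) with payoffs (6, 8).
Now find the simultaneous Nash equilibrium.
Alto's best replies: Small→S3; Medium→S5; Large→S4.
Brio's best replies: S1→Large; S2→Medium; S3→Medium; S4→Large; S5→Small.
Only (S4, Large) has each player best-responding; Nash payoffs (5, 10).
Sequential outcome (S5, Small) differs from the Nash profile (S4, Large).

no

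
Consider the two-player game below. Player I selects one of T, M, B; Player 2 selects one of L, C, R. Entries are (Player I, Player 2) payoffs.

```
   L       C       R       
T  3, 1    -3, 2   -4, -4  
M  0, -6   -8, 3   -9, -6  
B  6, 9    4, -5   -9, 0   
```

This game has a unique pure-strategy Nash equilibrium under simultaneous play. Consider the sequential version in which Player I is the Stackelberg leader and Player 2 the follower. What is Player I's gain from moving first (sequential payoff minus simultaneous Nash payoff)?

Player 2 best-responds to each possible Player I move:
- T: BR = C, leader payoff -3.
- M: BR = C, leader payoff -8.
- B: BR = L, leader payoff 6.
Maximizing over -3, -8, 6, Player I chooses B. Subgame-perfect outcome: (B, L) with payoffs (6, 9).
For the simultaneous game, intersect best replies.
Player I's best replies: L→B; C→B; R→T.
Player 2's best replies: T→C; M→C; B→L.
The unique mutual best reply is (B, L), giving (6, 9).
Player I's commitment gain: 6 − 6 = 0.

0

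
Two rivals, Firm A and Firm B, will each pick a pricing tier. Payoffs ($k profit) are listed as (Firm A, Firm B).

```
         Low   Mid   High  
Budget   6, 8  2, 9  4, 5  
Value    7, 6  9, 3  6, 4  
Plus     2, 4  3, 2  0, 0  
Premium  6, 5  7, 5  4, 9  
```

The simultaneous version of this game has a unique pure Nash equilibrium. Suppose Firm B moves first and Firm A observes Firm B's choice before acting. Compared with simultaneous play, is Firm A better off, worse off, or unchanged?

unchanged

Firm A best-responds to each possible Firm B move:
- Low: Firm A compares 6, 7, 2, 6 and picks Value; Firm B would get 6.
- Mid: Firm A compares 2, 9, 3, 7 and picks Value; Firm B would get 3.
- High: Firm A compares 4, 6, 0, 4 and picks Value; Firm B would get 4.
Firm B's induced payoffs are 6, 3, 4, so Firm B commits to Low. Subgame-perfect outcome: (Value, Low) with payoffs (7, 6).
Under simultaneous play:
Firm A's best replies: Low→Value; Mid→Value; High→Value.
Firm B's best replies: Budget→Mid; Value→Low; Plus→Low; Premium→High.
Only (Value, Low) has each player best-responding; Nash payoffs (7, 6).
Firm A earns 7 sequentially versus 7 at the Nash outcome: unchanged.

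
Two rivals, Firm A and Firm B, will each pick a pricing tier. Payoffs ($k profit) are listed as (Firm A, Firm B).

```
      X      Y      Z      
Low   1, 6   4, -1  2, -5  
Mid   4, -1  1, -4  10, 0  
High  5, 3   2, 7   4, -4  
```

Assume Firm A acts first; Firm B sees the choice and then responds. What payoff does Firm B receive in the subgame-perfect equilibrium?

0

Work backward from Firm B's decision.
- Low: Firm B compares 6, -1, -5 and picks X; Firm A would get 1.
- Mid: Firm B compares -1, -4, 0 and picks Z; Firm A would get 10.
- High: Firm B compares 3, 7, -4 and picks Y; Firm A would get 2.
Among 1, 10, 2, the best is 10 at Mid. Subgame-perfect outcome: (Mid, Z) with payoffs (10, 0).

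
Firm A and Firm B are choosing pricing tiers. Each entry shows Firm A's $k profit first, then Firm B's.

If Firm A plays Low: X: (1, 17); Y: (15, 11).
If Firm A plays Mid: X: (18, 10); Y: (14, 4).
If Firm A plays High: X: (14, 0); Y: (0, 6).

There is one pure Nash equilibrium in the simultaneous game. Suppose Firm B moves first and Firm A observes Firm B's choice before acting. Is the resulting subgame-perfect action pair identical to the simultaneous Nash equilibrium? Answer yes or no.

no

Solve by backward induction (Firm B leads).
- X: Firm A compares 1, 18, 14 and picks Mid; Firm B would get 10.
- Y: Firm A compares 15, 14, 0 and picks Low; Firm B would get 11.
Firm B's induced payoffs are 10, 11, so Firm B commits to Y. Subgame-perfect outcome: (Low, Y) with payoffs (15, 11).
Now find the simultaneous Nash equilibrium.
Firm A's best replies: X→Mid; Y→Low.
Firm B's best replies: Low→X; Mid→X; High→Y.
Only (Mid, X) has each player best-responding; Nash payoffs (18, 10).
Sequential outcome (Low, Y) differs from the Nash profile (Mid, X).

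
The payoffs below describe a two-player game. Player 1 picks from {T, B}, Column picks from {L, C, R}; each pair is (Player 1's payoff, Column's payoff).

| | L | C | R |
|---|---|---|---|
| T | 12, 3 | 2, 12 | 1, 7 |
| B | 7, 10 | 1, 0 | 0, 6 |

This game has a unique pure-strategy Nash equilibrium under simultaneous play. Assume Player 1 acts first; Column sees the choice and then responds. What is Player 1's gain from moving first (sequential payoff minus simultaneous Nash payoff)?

5

Backward induction with Player 1 moving first.
- T → Column plays C (best of 3, 12, 7); Player 1 gets 2.
- B → Column plays L (best of 10, 0, 6); Player 1 gets 7.
Maximizing over 2, 7, Player 1 chooses B. Subgame-perfect outcome: (B, L) with payoffs (7, 10).
For the simultaneous game, intersect best replies.
Player 1's best replies: L→T; C→T; R→T.
Column's best replies: T→C; B→L.
The unique mutual best reply is (T, C), giving (2, 12).
Player 1's commitment gain: 7 − 2 = 5.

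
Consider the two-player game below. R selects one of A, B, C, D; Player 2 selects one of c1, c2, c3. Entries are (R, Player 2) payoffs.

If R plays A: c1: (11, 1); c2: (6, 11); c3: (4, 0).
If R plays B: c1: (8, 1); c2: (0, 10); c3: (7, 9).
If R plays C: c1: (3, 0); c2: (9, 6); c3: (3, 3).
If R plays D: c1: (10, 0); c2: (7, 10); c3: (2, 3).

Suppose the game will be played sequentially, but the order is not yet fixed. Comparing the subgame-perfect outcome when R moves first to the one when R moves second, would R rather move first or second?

first

If R leads: Player 2's best replies are A→c2, B→c2, C→c2, D→c2; R's induced payoffs 6, 0, 9, 7; outcome (C, c2), payoffs (9, 6).
If Player 2 leads: R's best replies are c1→A, c2→C, c3→B; Player 2's induced payoffs 1, 6, 9; outcome (B, c3), payoffs (7, 9).
R gets 9 moving first and 7 moving second, so R prefers to move first.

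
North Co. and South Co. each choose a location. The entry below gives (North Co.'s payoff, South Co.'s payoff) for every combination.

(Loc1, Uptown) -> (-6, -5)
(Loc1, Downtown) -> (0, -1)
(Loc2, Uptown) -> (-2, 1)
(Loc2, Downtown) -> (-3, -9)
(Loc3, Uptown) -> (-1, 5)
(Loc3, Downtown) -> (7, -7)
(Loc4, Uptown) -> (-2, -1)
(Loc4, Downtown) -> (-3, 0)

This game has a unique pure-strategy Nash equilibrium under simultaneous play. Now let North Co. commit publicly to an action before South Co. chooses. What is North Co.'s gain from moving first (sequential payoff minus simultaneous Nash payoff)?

1

Solve by backward induction (North Co. leads).
- Loc1: South Co. compares -5, -1 and picks Downtown; North Co. would get 0.
- Loc2: South Co. compares 1, -9 and picks Uptown; North Co. would get -2.
- Loc3: South Co. compares 5, -7 and picks Uptown; North Co. would get -1.
- Loc4: South Co. compares -1, 0 and picks Downtown; North Co. would get -3.
North Co.'s induced payoffs are 0, -2, -1, -3, so North Co. commits to Loc1. Subgame-perfect outcome: (Loc1, Downtown) with payoffs (0, -1).
Under simultaneous play:
North Co.'s best replies: Uptown→Loc3; Downtown→Loc3.
South Co.'s best replies: Loc1→Downtown; Loc2→Uptown; Loc3→Uptown; Loc4→Downtown.
The unique mutual best reply is (Loc3, Uptown), giving (-1, 5).
North Co.'s commitment gain: 0 − -1 = 1.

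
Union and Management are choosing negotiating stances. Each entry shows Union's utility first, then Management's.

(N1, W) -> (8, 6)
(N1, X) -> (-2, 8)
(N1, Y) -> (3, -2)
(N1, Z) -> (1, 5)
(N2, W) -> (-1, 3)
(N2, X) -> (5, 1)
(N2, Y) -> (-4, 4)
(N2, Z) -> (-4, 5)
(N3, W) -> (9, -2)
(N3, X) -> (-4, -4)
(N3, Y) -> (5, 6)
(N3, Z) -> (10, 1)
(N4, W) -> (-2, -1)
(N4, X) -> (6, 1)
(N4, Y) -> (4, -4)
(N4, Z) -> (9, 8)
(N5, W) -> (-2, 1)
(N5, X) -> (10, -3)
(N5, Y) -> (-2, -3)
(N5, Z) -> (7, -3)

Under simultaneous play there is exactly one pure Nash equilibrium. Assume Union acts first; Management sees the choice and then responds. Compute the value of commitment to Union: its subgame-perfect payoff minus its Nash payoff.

Work backward from Management's decision.
- N1: BR = X, leader payoff -2.
- N2: BR = Z, leader payoff -4.
- N3: BR = Y, leader payoff 5.
- N4: BR = Z, leader payoff 9.
- N5: BR = W, leader payoff -2.
Among -2, -4, 5, 9, -2, the best is 9 at N4. Subgame-perfect outcome: (N4, Z) with payoffs (9, 8).
Now find the simultaneous Nash equilibrium.
Union's best replies: W→N3; X→N5; Y→N3; Z→N3.
Management's best replies: N1→X; N2→Z; N3→Y; N4→Z; N5→W.
Only (N3, Y) has each player best-responding; Nash payoffs (5, 6).
Union's commitment gain: 9 − 5 = 4.

4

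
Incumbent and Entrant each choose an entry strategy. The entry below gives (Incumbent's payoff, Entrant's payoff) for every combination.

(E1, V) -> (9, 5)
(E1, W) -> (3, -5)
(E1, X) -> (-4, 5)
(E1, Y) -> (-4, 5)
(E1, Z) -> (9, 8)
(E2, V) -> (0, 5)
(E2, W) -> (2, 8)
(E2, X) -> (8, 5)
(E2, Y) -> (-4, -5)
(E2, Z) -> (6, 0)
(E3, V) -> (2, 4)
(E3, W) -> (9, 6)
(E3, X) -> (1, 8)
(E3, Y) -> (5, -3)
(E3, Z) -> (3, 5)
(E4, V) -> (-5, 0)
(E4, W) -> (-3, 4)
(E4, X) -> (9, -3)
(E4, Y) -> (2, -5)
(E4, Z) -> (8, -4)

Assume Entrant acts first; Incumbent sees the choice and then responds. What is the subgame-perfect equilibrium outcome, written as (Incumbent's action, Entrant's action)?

(E1, Z)

Solve by backward induction (Entrant leads).
- V → Incumbent plays E1 (best of 9, 0, 2, -5); Entrant gets 5.
- W → Incumbent plays E3 (best of 3, 2, 9, -3); Entrant gets 6.
- X → Incumbent plays E4 (best of -4, 8, 1, 9); Entrant gets -3.
- Y → Incumbent plays E3 (best of -4, -4, 5, 2); Entrant gets -3.
- Z → Incumbent plays E1 (best of 9, 6, 3, 8); Entrant gets 8.
Entrant's induced payoffs are 5, 6, -3, -3, 8, so Entrant commits to Z. Subgame-perfect outcome: (E1, Z) with payoffs (9, 8).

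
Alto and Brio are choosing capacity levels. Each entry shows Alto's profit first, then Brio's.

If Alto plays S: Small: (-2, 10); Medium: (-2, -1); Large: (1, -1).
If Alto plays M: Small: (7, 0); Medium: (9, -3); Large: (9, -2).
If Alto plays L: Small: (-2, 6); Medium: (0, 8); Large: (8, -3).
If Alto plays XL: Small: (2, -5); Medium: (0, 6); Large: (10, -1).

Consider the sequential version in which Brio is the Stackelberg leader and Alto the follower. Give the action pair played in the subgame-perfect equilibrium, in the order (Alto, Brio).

(M, Small)

Backward induction with Brio moving first.
- Small: BR = M, leader payoff 0.
- Medium: BR = M, leader payoff -3.
- Large: BR = XL, leader payoff -1.
Maximizing over 0, -3, -1, Brio chooses Small. Subgame-perfect outcome: (M, Small) with payoffs (7, 0).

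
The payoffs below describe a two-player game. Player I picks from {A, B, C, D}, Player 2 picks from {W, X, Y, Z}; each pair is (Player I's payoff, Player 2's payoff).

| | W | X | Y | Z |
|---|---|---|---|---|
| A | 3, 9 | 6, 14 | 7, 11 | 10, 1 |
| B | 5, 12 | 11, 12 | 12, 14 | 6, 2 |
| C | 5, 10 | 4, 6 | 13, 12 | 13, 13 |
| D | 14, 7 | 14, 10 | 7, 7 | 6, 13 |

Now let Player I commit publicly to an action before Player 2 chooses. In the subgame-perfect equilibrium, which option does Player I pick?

Work backward from Player 2's decision.
- A: BR = X, leader payoff 6.
- B: BR = Y, leader payoff 12.
- C: BR = Z, leader payoff 13.
- D: BR = Z, leader payoff 6.
Among 6, 12, 13, 6, the best is 13 at C. Subgame-perfect outcome: (C, Z) with payoffs (13, 13).

C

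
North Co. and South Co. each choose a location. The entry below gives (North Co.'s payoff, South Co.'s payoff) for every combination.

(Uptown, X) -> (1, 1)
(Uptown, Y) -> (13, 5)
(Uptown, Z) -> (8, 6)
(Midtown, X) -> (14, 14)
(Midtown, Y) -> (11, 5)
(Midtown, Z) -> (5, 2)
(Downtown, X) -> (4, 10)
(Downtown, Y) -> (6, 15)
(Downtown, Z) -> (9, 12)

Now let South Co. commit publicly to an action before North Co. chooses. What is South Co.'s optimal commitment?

X

Solve by backward induction (South Co. leads).
- X: BR = Midtown, leader payoff 14.
- Y: BR = Uptown, leader payoff 5.
- Z: BR = Downtown, leader payoff 12.
Among 14, 5, 12, the best is 14 at X. Subgame-perfect outcome: (Midtown, X) with payoffs (14, 14).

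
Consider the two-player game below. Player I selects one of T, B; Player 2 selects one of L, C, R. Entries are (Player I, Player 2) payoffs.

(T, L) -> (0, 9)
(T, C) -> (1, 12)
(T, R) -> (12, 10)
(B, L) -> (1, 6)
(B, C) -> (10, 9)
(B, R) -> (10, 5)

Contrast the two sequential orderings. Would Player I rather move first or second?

second

If Player I leads: Player 2's best replies are T→C, B→C; Player I's induced payoffs 1, 10; outcome (B, C), payoffs (10, 9).
If Player 2 leads: Player I's best replies are L→B, C→B, R→T; Player 2's induced payoffs 6, 9, 10; outcome (T, R), payoffs (12, 10).
Player I gets 10 moving first and 12 moving second, so Player I prefers to move second.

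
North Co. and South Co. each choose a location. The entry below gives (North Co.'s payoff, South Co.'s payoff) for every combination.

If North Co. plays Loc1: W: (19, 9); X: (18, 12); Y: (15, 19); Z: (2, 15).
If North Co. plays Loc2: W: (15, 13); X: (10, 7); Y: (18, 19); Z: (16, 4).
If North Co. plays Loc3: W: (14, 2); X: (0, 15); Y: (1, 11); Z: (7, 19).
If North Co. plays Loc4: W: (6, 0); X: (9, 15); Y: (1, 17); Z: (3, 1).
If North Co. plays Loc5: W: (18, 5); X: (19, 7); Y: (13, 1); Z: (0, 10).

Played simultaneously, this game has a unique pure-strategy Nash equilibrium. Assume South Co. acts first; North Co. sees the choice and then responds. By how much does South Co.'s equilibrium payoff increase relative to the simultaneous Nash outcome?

Work backward from North Co.'s decision.
- W → North Co. plays Loc1 (best of 19, 15, 14, 6, 18); South Co. gets 9.
- X → North Co. plays Loc5 (best of 18, 10, 0, 9, 19); South Co. gets 7.
- Y → North Co. plays Loc2 (best of 15, 18, 1, 1, 13); South Co. gets 19.
- Z → North Co. plays Loc2 (best of 2, 16, 7, 3, 0); South Co. gets 4.
Among 9, 7, 19, 4, the best is 19 at Y. Subgame-perfect outcome: (Loc2, Y) with payoffs (18, 19).
For the simultaneous game, intersect best replies.
North Co.'s best replies: W→Loc1; X→Loc5; Y→Loc2; Z→Loc2.
South Co.'s best replies: Loc1→Y; Loc2→Y; Loc3→Z; Loc4→Y; Loc5→Z.
Only (Loc2, Y) has each player best-responding; Nash payoffs (18, 19).
South Co.'s commitment gain: 19 − 19 = 0.

0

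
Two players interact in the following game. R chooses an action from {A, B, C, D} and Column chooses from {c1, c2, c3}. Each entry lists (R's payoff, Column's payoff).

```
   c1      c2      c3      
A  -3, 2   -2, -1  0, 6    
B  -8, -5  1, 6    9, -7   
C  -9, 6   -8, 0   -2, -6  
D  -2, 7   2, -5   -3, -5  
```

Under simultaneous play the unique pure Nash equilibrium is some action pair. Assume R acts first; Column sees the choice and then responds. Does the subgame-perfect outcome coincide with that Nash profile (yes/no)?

Solve by backward induction (R leads).
- A: Column compares 2, -1, 6 and picks c3; R would get 0.
- B: Column compares -5, 6, -7 and picks c2; R would get 1.
- C: Column compares 6, 0, -6 and picks c1; R would get -9.
- D: Column compares 7, -5, -5 and picks c1; R would get -2.
Among 0, 1, -9, -2, the best is 1 at B. Subgame-perfect outcome: (B, c2) with payoffs (1, 6).
Now find the simultaneous Nash equilibrium.
R's best replies: c1→D; c2→D; c3→B.
Column's best replies: A→c3; B→c2; C→c1; D→c1.
The unique mutual best reply is (D, c1), giving (-2, 7).
Sequential outcome (B, c2) differs from the Nash profile (D, c1).

no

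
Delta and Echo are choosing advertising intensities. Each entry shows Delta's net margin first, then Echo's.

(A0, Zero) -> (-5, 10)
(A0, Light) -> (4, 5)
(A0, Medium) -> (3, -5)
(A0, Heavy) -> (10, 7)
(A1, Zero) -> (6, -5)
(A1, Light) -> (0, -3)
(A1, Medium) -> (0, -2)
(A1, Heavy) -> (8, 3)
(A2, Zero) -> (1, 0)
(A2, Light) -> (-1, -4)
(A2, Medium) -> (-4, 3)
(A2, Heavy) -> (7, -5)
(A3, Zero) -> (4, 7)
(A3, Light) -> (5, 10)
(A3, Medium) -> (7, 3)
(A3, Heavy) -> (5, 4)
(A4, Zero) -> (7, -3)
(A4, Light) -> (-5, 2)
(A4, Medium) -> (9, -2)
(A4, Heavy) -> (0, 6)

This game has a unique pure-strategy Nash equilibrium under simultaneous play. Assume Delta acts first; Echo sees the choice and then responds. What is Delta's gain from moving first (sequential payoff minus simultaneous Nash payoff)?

3

Backward induction with Delta moving first.
- A0 → Echo plays Zero (best of 10, 5, -5, 7); Delta gets -5.
- A1 → Echo plays Heavy (best of -5, -3, -2, 3); Delta gets 8.
- A2 → Echo plays Medium (best of 0, -4, 3, -5); Delta gets -4.
- A3 → Echo plays Light (best of 7, 10, 3, 4); Delta gets 5.
- A4 → Echo plays Heavy (best of -3, 2, -2, 6); Delta gets 0.
Among -5, 8, -4, 5, 0, the best is 8 at A1. Subgame-perfect outcome: (A1, Heavy) with payoffs (8, 3).
Now find the simultaneous Nash equilibrium.
Delta's best replies: Zero→A4; Light→A3; Medium→A4; Heavy→A0.
Echo's best replies: A0→Zero; A1→Heavy; A2→Medium; A3→Light; A4→Heavy.
The unique mutual best reply is (A3, Light), giving (5, 10).
Delta's commitment gain: 8 − 5 = 3.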